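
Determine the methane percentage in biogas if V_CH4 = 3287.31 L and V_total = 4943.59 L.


CH4% = V_CH4 / V_total * 100
= 3287.31 / 4943.59 * 100
= 66.4964%

66.4964%


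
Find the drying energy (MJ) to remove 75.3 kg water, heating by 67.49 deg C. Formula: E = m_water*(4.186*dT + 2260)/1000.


E = m_water * (4.186 * dT + 2260) / 1000
= 75.3 * (4.186 * 67.49 + 2260) / 1000
= 191.4512 MJ

191.4512 MJ


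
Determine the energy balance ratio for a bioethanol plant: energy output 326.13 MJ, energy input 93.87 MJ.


EROI = E_out / E_in
= 326.13 / 93.87
= 3.4743

3.4743


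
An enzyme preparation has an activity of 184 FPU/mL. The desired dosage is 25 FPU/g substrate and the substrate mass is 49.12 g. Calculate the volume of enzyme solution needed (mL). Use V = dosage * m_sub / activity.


V = dosage * m_sub / activity
V = 25 * 49.12 / 184
V = 6.6739 mL

6.6739 mL


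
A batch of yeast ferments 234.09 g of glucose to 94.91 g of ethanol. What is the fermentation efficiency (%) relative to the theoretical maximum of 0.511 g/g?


Fermentation efficiency = (actual / (0.511 * glucose)) * 100
= (94.91 / (0.511 * 234.09)) * 100
= 79.3429%

79.3429%


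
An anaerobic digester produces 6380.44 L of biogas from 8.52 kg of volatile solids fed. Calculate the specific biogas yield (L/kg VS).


Y = V / VS
= 6380.44 / 8.52
= 748.8779 L/kg VS

748.8779 L/kg VS


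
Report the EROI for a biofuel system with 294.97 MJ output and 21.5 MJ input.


EROI = E_out / E_in
= 294.97 / 21.5
= 13.7195

13.7195


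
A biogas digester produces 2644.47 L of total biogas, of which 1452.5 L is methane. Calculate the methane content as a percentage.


CH4% = V_CH4 / V_total * 100
= 1452.5 / 2644.47 * 100
= 54.9259%

54.9259%


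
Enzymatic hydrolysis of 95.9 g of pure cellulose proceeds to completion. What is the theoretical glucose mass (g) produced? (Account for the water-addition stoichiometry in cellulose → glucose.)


glucose = cellulose * 180/162
= 95.9 * 180/162
= 106.5556 g

106.5556 g


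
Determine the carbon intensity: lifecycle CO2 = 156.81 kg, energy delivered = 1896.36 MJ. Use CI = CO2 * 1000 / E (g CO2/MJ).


CI = CO2 * 1000 / E
= 156.81 * 1000 / 1896.36
= 82.6900 g CO2/MJ

82.6900 g CO2/MJ


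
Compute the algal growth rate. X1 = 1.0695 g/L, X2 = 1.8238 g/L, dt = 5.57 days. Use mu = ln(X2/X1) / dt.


mu = ln(X2/X1) / dt
= ln(1.8238/1.0695) / 5.57
= 0.0958 per day

0.0958 per day


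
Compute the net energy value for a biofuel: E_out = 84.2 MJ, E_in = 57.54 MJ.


NEV = E_out - E_in
= 84.2 - 57.54
= 26.6600 MJ

26.6600 MJ


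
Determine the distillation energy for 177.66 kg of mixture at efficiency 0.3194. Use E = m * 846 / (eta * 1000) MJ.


E = m * 846 / (eta * 1000)
= 177.66 * 846 / (0.3194 * 1000)
= 470.5709 MJ

470.5709 MJ


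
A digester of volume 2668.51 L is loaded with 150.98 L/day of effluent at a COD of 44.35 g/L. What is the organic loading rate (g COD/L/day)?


OLR = Q * S / V
= 150.98 * 44.35 / 2668.51
= 2.5093 g/L/day

2.5093 g/L/day


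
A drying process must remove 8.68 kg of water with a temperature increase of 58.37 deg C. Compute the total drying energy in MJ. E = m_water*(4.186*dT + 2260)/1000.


E = m_water * (4.186 * dT + 2260) / 1000
= 8.68 * (4.186 * 58.37 + 2260) / 1000
= 21.7376 MJ

21.7376 MJ


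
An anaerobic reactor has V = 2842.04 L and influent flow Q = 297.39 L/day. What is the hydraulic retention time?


HRT = V / Q
= 2842.04 / 297.39
= 9.5566 days

9.5566 days


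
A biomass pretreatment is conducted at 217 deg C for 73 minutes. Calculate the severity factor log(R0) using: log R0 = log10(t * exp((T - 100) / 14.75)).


logR0 = log10(t * exp((T - 100) / 14.75))
= log10(73 * exp((217 - 100) / 14.75))
= 5.3082

5.3082


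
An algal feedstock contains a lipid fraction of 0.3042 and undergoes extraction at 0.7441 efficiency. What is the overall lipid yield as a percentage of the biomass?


Y = lipid_content * extraction_eff * 100
= 0.3042 * 0.7441 * 100
= 22.6355%

22.6355%


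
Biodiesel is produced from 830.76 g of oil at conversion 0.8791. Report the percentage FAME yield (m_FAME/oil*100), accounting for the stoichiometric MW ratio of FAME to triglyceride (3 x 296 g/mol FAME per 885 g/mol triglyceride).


m_FAME = oil * conv * (3 * 296 / 885) = oil * conv * (888/885)
= 830.76 * 0.8791 * 888 / 885
= 732.7968 g
Y = m_FAME / oil * 100 = conv * (888/885) * 100
= 0.8791 * 888 / 885 * 100
= 88.21%

88.21%


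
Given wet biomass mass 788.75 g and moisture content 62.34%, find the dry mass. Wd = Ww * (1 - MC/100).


Wd = Ww * (1 - MC/100)
= 788.75 * (1 - 62.34/100)
= 297.0432 g

297.0432 g


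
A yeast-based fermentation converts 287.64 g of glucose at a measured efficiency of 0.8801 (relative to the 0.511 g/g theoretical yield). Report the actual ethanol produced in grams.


Actual ethanol: m = 0.511 * 287.64 * 0.8801
m = 129.3607 g

129.3607 g


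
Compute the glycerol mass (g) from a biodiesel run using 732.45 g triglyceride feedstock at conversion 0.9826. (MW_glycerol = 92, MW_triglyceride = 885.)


glycerol = oil * conv * (92/885)
= 732.45 * 0.9826 * 92 / 885
= 74.8168 g

74.8168 g


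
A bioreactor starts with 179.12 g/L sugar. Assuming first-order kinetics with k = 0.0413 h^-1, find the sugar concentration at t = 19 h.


S = S0 * exp(-k * t)
S = 179.12 * exp(-0.0413 * 19)
S = 81.7247 g/L

81.7247 g/L


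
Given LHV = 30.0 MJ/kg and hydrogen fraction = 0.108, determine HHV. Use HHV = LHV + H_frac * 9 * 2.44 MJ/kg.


HHV = LHV + H_frac * 9 * 2.44
= 30.0 + 0.108 * 9 * 2.44
= 32.3717 MJ/kg

32.3717 MJ/kg


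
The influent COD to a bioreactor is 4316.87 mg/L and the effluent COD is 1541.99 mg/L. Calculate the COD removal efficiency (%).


eta = (COD_in - COD_out) / COD_in * 100
= (4316.87 - 1541.99) / 4316.87 * 100
= 64.2799%

64.2799%


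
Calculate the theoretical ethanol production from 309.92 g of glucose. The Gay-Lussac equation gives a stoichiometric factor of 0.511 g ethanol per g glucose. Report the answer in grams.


Theoretical ethanol yield: m_EtOH = 0.511 * m_glucose
m_EtOH = 0.511 * 309.92 = 158.3691 g

158.3691 g


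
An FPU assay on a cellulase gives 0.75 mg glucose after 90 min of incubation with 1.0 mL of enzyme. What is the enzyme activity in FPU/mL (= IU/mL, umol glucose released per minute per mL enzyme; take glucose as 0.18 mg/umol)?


Activity = glucose_mg / (0.18 mg/umol * V_mL * t_min)
= 0.75 / (0.18 * 1.0 * 90)
= 0.0463 FPU/mL

0.0463 FPU/mL


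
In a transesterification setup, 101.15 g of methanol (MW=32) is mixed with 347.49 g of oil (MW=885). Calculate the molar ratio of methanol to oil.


Molar ratio = n_MeOH / n_oil = (MeOH/32) / (oil/885) = (MeOH * 885) / (32 * oil)
= (101.15 * 885) / (32 * 347.49)
= 8.0504

8.0504


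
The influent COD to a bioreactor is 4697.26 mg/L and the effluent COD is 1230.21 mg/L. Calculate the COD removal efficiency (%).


eta = (COD_in - COD_out) / COD_in * 100
= (4697.26 - 1230.21) / 4697.26 * 100
= 73.8101%

73.8101%


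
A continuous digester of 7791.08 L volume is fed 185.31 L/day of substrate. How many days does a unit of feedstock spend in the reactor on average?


HRT = V / Q
= 7791.08 / 185.31
= 42.0435 days

42.0435 days


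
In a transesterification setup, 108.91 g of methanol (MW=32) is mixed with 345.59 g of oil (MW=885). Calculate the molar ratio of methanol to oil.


Molar ratio = n_MeOH / n_oil = (MeOH/32) / (oil/885) = (MeOH * 885) / (32 * oil)
= (108.91 * 885) / (32 * 345.59)
= 8.7157

8.7157


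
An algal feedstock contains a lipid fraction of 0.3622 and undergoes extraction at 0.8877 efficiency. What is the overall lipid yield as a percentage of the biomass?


Y = lipid_content * extraction_eff * 100
= 0.3622 * 0.8877 * 100
= 32.1525%

32.1525%


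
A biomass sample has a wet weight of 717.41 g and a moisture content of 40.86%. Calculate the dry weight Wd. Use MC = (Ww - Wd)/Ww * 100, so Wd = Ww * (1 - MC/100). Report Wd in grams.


Wd = Ww * (1 - MC/100)
= 717.41 * (1 - 40.86/100)
= 424.2763 g

424.2763 g


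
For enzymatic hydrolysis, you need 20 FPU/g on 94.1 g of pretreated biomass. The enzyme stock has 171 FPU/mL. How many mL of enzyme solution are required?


V = dosage * m_sub / activity
V = 20 * 94.1 / 171
V = 11.0058 mL

11.0058 mL


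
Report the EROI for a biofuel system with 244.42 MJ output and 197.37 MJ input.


EROI = E_out / E_in
= 244.42 / 197.37
= 1.2384

1.2384


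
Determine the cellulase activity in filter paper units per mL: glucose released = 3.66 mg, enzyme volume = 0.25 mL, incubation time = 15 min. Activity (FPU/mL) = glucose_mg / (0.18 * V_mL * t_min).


Activity = glucose_mg / (0.18 mg/umol * V_mL * t_min)
= 3.66 / (0.18 * 0.25 * 15)
= 5.4222 FPU/mL

5.4222 FPU/mL


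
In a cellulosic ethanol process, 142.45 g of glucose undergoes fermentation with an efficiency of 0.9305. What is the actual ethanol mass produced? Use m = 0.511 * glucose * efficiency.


Actual ethanol: m = 0.511 * 142.45 * 0.9305
m = 67.7329 g

67.7329 g


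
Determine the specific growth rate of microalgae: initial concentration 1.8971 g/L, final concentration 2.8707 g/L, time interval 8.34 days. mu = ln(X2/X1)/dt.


mu = ln(X2/X1) / dt
= ln(2.8707/1.8971) / 8.34
= 0.0497 per day

0.0497 per day


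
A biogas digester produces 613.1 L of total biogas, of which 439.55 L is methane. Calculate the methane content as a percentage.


CH4% = V_CH4 / V_total * 100
= 439.55 / 613.1 * 100
= 71.6930%

71.6930%


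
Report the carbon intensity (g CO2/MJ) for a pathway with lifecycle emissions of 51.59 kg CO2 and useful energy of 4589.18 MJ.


CI = CO2 * 1000 / E
= 51.59 * 1000 / 4589.18
= 11.2417 g CO2/MJ

11.2417 g CO2/MJ


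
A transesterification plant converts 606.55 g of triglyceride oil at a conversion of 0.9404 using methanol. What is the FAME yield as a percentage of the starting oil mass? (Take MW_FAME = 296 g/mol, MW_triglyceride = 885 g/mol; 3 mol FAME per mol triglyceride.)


m_FAME = oil * conv * (3 * 296 / 885) = oil * conv * (888/885)
= 606.55 * 0.9404 * 888 / 885
= 572.3332 g
Y = m_FAME / oil * 100 = conv * (888/885) * 100
= 0.9404 * 888 / 885 * 100
= 94.36%

94.36%


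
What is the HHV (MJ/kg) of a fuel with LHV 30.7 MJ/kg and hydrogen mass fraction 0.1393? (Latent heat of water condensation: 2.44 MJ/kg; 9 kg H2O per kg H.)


HHV = LHV + H_frac * 9 * 2.44
= 30.7 + 0.1393 * 9 * 2.44
= 33.7590 MJ/kg

33.7590 MJ/kg


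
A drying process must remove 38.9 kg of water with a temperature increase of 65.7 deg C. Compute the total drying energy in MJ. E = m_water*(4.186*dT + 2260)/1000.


E = m_water * (4.186 * dT + 2260) / 1000
= 38.9 * (4.186 * 65.7 + 2260) / 1000
= 98.6123 MJ

98.6123 MJ


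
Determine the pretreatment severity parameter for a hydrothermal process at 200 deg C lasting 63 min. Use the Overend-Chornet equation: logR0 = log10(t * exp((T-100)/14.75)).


logR0 = log10(t * exp((T - 100) / 14.75))
= log10(63 * exp((200 - 100) / 14.75))
= 4.7437

4.7437


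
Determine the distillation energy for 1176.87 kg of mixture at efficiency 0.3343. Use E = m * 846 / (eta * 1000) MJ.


E = m * 846 / (eta * 1000)
= 1176.87 * 846 / (0.3343 * 1000)
= 2978.2591 MJ

2978.2591 MJ


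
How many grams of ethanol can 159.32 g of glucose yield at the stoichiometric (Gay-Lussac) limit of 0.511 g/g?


Theoretical ethanol yield: m_EtOH = 0.511 * m_glucose
m_EtOH = 0.511 * 159.32 = 81.4125 g

81.4125 g


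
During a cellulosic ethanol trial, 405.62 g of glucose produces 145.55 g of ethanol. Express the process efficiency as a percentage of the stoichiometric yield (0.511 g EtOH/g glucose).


Fermentation efficiency = (actual / (0.511 * glucose)) * 100
= (145.55 / (0.511 * 405.62)) * 100
= 70.2218%

70.2218%


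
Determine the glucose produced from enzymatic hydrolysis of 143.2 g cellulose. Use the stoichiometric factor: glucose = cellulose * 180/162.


glucose = cellulose * 180/162
= 143.2 * 180/162
= 159.1111 g

159.1111 g


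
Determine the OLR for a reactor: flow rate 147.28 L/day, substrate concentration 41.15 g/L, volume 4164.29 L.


OLR = Q * S / V
= 147.28 * 41.15 / 4164.29
= 1.4554 g/L/day

1.4554 g/L/day


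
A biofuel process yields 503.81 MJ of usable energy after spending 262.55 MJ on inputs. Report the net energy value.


NEV = E_out - E_in
= 503.81 - 262.55
= 241.2600 MJ

241.2600 MJ


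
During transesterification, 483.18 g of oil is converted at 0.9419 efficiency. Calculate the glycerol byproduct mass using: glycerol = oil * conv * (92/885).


glycerol = oil * conv * (92/885)
= 483.18 * 0.9419 * 92 / 885
= 47.3106 g

47.3106 g


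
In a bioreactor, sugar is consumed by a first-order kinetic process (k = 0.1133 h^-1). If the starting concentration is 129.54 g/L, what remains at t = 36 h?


S = S0 * exp(-k * t)
S = 129.54 * exp(-0.1133 * 36)
S = 2.1928 g/L

2.1928 g/L


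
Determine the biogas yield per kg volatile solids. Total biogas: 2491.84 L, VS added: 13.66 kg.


Y = V / VS
= 2491.84 / 13.66
= 182.4187 L/kg VS

182.4187 L/kg VS


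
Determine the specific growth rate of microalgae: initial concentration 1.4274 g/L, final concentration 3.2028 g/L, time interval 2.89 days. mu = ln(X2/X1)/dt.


mu = ln(X2/X1) / dt
= ln(3.2028/1.4274) / 2.89
= 0.2796 per day

0.2796 per day


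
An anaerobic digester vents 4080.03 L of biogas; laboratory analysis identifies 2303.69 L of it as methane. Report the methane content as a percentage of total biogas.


CH4% = V_CH4 / V_total * 100
= 2303.69 / 4080.03 * 100
= 56.4626%

56.4626%


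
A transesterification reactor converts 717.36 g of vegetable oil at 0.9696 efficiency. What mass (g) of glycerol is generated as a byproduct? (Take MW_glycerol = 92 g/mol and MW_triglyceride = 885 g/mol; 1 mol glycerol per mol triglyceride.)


glycerol = oil * conv * (92/885)
= 717.36 * 0.9696 * 92 / 885
= 72.3060 g

72.3060 g


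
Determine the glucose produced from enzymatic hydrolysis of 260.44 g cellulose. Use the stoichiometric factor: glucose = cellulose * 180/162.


glucose = cellulose * 180/162
= 260.44 * 180/162
= 289.3778 g

289.3778 g


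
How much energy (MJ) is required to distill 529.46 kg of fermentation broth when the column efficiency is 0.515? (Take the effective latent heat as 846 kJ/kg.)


E = m * 846 / (eta * 1000)
= 529.46 * 846 / (0.515 * 1000)
= 869.7537 MJ

869.7537 MJ


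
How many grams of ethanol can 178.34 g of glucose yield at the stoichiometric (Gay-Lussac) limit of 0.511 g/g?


Theoretical ethanol yield: m_EtOH = 0.511 * m_glucose
m_EtOH = 0.511 * 178.34 = 91.1317 g

91.1317 g


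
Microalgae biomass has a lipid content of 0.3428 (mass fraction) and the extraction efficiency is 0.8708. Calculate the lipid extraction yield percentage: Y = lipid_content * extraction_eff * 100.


Y = lipid_content * extraction_eff * 100
= 0.3428 * 0.8708 * 100
= 29.8510%

29.8510%


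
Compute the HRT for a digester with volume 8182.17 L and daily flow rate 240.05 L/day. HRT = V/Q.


HRT = V / Q
= 8182.17 / 240.05
= 34.0853 days

34.0853 days


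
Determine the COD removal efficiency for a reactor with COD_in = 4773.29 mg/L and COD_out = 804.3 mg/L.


eta = (COD_in - COD_out) / COD_in * 100
= (4773.29 - 804.3) / 4773.29 * 100
= 83.1500%

83.1500%


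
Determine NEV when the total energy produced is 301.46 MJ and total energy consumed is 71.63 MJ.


NEV = E_out - E_in
= 301.46 - 71.63
= 229.8300 MJ

229.8300 MJ


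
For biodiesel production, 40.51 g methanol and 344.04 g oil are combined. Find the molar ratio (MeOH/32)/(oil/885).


Molar ratio = n_MeOH / n_oil = (MeOH/32) / (oil/885) = (MeOH * 885) / (32 * oil)
= (40.51 * 885) / (32 * 344.04)
= 3.2565

3.2565


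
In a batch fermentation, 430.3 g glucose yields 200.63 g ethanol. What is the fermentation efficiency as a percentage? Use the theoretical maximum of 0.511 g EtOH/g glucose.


Fermentation efficiency = (actual / (0.511 * glucose)) * 100
= (200.63 / (0.511 * 430.3)) * 100
= 91.2439%

91.2439%


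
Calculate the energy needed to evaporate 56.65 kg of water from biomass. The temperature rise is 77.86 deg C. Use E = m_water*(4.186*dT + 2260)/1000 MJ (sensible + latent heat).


E = m_water * (4.186 * dT + 2260) / 1000
= 56.65 * (4.186 * 77.86 + 2260) / 1000
= 146.4925 MJ

146.4925 MJ


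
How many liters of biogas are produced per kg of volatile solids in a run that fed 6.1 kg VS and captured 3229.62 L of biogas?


Y = V / VS
= 3229.62 / 6.1
= 529.4459 L/kg VS

529.4459 L/kg VS


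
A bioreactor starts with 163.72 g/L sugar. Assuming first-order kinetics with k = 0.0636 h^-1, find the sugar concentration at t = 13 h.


S = S0 * exp(-k * t)
S = 163.72 * exp(-0.0636 * 13)
S = 71.6188 g/L

71.6188 g/L


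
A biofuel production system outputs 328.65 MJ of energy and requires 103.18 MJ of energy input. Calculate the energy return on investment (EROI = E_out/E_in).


EROI = E_out / E_in
= 328.65 / 103.18
= 3.1852

3.1852


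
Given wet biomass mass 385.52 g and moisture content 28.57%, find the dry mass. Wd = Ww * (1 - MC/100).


Wd = Ww * (1 - MC/100)
= 385.52 * (1 - 28.57/100)
= 275.3769 g

275.3769 g


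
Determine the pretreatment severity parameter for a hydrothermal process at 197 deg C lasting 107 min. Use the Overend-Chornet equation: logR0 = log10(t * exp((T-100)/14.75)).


logR0 = log10(t * exp((T - 100) / 14.75))
= log10(107 * exp((197 - 100) / 14.75))
= 4.8854

4.8854


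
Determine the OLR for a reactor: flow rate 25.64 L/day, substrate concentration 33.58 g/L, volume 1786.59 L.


OLR = Q * S / V
= 25.64 * 33.58 / 1786.59
= 0.4819 g/L/day

0.4819 g/L/day


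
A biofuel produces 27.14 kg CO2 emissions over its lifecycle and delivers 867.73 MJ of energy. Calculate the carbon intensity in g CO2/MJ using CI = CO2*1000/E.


CI = CO2 * 1000 / E
= 27.14 * 1000 / 867.73
= 31.2770 g CO2/MJ

31.2770 g CO2/MJ


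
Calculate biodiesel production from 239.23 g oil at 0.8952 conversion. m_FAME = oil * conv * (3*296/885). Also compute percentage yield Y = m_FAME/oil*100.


m_FAME = oil * conv * (3 * 296 / 885) = oil * conv * (888/885)
= 239.23 * 0.8952 * 888 / 885
= 214.8847 g
Y = m_FAME / oil * 100 = conv * (888/885) * 100
= 0.8952 * 888 / 885 * 100
= 89.82%

214.8847 g FAME; Y = 89.82%


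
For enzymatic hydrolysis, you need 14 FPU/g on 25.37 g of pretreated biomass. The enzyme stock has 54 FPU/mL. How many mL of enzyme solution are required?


V = dosage * m_sub / activity
V = 14 * 25.37 / 54
V = 6.5774 mL

6.5774 mL


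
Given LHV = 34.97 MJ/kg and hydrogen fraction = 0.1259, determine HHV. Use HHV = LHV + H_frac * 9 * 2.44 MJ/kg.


HHV = LHV + H_frac * 9 * 2.44
= 34.97 + 0.1259 * 9 * 2.44
= 37.7348 MJ/kg

37.7348 MJ/kg


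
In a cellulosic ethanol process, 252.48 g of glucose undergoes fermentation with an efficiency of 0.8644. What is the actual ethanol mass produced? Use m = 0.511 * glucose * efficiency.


Actual ethanol: m = 0.511 * 252.48 * 0.8644
m = 111.5225 g

111.5225 g


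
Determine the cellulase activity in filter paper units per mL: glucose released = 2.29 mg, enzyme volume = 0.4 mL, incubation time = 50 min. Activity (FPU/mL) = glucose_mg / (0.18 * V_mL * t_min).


Activity = glucose_mg / (0.18 mg/umol * V_mL * t_min)
= 2.29 / (0.18 * 0.4 * 50)
= 0.6361 FPU/mL

0.6361 FPU/mL


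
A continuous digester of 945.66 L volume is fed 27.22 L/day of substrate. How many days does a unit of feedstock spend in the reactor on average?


HRT = V / Q
= 945.66 / 27.22
= 34.7414 days

34.7414 days


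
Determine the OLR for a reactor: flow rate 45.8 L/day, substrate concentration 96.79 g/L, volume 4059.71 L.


OLR = Q * S / V
= 45.8 * 96.79 / 4059.71
= 1.0919 g/L/day

1.0919 g/L/day


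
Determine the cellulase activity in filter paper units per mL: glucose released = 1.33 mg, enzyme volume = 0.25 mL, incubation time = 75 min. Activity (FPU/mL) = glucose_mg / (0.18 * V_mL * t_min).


Activity = glucose_mg / (0.18 mg/umol * V_mL * t_min)
= 1.33 / (0.18 * 0.25 * 75)
= 0.3941 FPU/mL

0.3941 FPU/mL


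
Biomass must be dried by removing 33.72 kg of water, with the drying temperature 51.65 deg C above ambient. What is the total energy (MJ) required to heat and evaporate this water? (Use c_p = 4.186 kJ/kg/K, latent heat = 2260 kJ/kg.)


E = m_water * (4.186 * dT + 2260) / 1000
= 33.72 * (4.186 * 51.65 + 2260) / 1000
= 83.4977 MJ

83.4977 MJ


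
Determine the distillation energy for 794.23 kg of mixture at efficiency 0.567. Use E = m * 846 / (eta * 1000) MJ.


E = m * 846 / (eta * 1000)
= 794.23 * 846 / (0.567 * 1000)
= 1185.0416 MJ

1185.0416 MJ


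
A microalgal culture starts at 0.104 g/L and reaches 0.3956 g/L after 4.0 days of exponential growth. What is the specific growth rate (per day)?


mu = ln(X2/X1) / dt
= ln(0.3956/0.104) / 4.0
= 0.3340 per day

0.3340 per day


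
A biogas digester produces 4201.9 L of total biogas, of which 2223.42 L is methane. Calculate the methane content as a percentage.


CH4% = V_CH4 / V_total * 100
= 2223.42 / 4201.9 * 100
= 52.9146%

52.9146%


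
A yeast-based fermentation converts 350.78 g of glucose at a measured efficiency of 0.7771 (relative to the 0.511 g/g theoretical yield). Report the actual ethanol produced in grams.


Actual ethanol: m = 0.511 * 350.78 * 0.7771
m = 139.2941 g

139.2941 g


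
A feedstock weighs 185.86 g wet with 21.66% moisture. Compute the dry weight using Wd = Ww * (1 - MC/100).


Wd = Ww * (1 - MC/100)
= 185.86 * (1 - 21.66/100)
= 145.6027 g

145.6027 g


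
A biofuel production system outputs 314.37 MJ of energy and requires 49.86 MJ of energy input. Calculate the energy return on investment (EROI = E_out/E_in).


EROI = E_out / E_in
= 314.37 / 49.86
= 6.3051

6.3051


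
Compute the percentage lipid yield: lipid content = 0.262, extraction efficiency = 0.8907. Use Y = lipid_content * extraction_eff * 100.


Y = lipid_content * extraction_eff * 100
= 0.262 * 0.8907 * 100
= 23.3363%

23.3363%


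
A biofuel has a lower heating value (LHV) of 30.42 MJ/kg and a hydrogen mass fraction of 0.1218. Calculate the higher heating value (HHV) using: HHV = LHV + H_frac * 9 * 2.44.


HHV = LHV + H_frac * 9 * 2.44
= 30.42 + 0.1218 * 9 * 2.44
= 33.0947 MJ/kg

33.0947 MJ/kg


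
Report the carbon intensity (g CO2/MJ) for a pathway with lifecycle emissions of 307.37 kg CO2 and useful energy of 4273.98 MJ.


CI = CO2 * 1000 / E
= 307.37 * 1000 / 4273.98
= 71.9166 g CO2/MJ

71.9166 g CO2/MJ


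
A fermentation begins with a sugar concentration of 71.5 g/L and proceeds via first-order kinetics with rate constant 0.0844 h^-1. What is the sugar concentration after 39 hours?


S = S0 * exp(-k * t)
S = 71.5 * exp(-0.0844 * 39)
S = 2.6594 g/L

2.6594 g/L


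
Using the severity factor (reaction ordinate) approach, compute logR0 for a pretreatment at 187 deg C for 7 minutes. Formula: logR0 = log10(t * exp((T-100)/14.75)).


logR0 = log10(t * exp((T - 100) / 14.75))
= log10(7 * exp((187 - 100) / 14.75))
= 3.4067

3.4067


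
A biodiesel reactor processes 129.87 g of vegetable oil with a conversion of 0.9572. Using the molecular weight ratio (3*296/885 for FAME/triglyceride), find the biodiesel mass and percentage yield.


m_FAME = oil * conv * (3 * 296 / 885) = oil * conv * (888/885)
= 129.87 * 0.9572 * 888 / 885
= 124.7330 g
Y = m_FAME / oil * 100 = conv * (888/885) * 100
= 0.9572 * 888 / 885 * 100
= 96.04%

124.7330 g FAME; Y = 96.04%


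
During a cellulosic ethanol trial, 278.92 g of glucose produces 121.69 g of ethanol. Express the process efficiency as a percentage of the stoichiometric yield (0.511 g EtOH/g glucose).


Fermentation efficiency = (actual / (0.511 * glucose)) * 100
= (121.69 / (0.511 * 278.92)) * 100
= 85.3796%

85.3796%


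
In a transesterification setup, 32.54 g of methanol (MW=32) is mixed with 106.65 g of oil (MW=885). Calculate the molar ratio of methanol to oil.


Molar ratio = n_MeOH / n_oil = (MeOH/32) / (oil/885) = (MeOH * 885) / (32 * oil)
= (32.54 * 885) / (32 * 106.65)
= 8.4382

8.4382


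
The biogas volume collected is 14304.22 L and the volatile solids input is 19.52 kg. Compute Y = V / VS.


Y = V / VS
= 14304.22 / 19.52
= 732.7982 L/kg VS

732.7982 L/kg VS


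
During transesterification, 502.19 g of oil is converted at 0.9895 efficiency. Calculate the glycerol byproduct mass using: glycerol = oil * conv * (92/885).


glycerol = oil * conv * (92/885)
= 502.19 * 0.9895 * 92 / 885
= 51.6569 g

51.6569 g


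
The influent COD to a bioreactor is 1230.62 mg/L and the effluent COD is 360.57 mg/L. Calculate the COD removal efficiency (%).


eta = (COD_in - COD_out) / COD_in * 100
= (1230.62 - 360.57) / 1230.62 * 100
= 70.7001%

70.7001%


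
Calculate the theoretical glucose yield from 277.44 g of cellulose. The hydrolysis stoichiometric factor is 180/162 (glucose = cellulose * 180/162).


glucose = cellulose * 180/162
= 277.44 * 180/162
= 308.2667 g

308.2667 g


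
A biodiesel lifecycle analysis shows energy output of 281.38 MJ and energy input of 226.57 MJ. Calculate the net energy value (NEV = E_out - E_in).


NEV = E_out - E_in
= 281.38 - 226.57
= 54.8100 MJ

54.8100 MJ


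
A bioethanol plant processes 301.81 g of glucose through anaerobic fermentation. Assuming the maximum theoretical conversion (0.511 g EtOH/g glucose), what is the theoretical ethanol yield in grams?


Theoretical ethanol yield: m_EtOH = 0.511 * m_glucose
m_EtOH = 0.511 * 301.81 = 154.2249 g

154.2249 g


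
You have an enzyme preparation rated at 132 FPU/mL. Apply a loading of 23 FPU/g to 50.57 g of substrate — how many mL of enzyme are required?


V = dosage * m_sub / activity
V = 23 * 50.57 / 132
V = 8.8114 mL

8.8114 mL


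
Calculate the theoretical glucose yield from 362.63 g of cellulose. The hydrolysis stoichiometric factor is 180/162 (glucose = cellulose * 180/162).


glucose = cellulose * 180/162
= 362.63 * 180/162
= 402.9222 g

402.9222 g


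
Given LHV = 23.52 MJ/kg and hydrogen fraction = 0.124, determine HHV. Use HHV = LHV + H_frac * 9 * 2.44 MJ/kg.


HHV = LHV + H_frac * 9 * 2.44
= 23.52 + 0.124 * 9 * 2.44
= 26.2430 MJ/kg

26.2430 MJ/kg


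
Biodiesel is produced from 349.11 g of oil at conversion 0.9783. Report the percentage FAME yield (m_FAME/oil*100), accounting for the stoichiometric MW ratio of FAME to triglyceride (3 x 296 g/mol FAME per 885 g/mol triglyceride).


m_FAME = oil * conv * (3 * 296 / 885) = oil * conv * (888/885)
= 349.11 * 0.9783 * 888 / 885
= 342.6921 g
Y = m_FAME / oil * 100 = conv * (888/885) * 100
= 0.9783 * 888 / 885 * 100
= 98.16%

98.16%


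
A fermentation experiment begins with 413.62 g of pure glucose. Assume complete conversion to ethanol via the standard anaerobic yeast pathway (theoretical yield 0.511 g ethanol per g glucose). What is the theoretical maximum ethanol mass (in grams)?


Theoretical ethanol yield: m_EtOH = 0.511 * m_glucose
m_EtOH = 0.511 * 413.62 = 211.3598 g

211.3598 g


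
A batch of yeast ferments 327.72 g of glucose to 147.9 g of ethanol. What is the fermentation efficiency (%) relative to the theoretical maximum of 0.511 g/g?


Fermentation efficiency = (actual / (0.511 * glucose)) * 100
= (147.9 / (0.511 * 327.72)) * 100
= 88.3170%

88.3170%


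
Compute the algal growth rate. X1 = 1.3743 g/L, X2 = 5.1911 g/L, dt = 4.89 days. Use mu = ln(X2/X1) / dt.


mu = ln(X2/X1) / dt
= ln(5.1911/1.3743) / 4.89
= 0.2718 per day

0.2718 per day


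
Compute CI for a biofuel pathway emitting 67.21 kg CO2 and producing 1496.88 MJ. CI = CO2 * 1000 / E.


CI = CO2 * 1000 / E
= 67.21 * 1000 / 1496.88
= 44.9001 g CO2/MJ

44.9001 g CO2/MJ


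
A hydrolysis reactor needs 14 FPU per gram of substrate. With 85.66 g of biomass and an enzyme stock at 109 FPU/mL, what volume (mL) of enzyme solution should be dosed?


V = dosage * m_sub / activity
V = 14 * 85.66 / 109
V = 11.0022 mL

11.0022 mL


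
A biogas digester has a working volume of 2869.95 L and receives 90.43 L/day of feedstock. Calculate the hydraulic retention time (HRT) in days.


HRT = V / Q
= 2869.95 / 90.43
= 31.7367 days

31.7367 days


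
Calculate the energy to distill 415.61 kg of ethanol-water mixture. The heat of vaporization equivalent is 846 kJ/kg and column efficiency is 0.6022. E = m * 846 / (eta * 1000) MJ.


E = m * 846 / (eta * 1000)
= 415.61 * 846 / (0.6022 * 1000)
= 583.8692 MJ

583.8692 MJ


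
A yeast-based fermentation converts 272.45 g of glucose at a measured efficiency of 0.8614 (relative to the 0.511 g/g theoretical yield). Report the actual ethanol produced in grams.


Actual ethanol: m = 0.511 * 272.45 * 0.8614
m = 119.9258 g

119.9258 g


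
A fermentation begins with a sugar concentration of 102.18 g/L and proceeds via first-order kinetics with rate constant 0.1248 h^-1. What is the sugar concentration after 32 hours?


S = S0 * exp(-k * t)
S = 102.18 * exp(-0.1248 * 32)
S = 1.8835 g/L

1.8835 g/L


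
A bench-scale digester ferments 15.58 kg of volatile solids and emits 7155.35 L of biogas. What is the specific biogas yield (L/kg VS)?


Y = V / VS
= 7155.35 / 15.58
= 459.2651 L/kg VS

459.2651 L/kg VS


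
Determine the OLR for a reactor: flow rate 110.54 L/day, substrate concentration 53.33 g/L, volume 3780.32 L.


OLR = Q * S / V
= 110.54 * 53.33 / 3780.32
= 1.5594 g/L/day

1.5594 g/L/day


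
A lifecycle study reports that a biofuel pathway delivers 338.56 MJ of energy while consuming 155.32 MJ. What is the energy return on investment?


EROI = E_out / E_in
= 338.56 / 155.32
= 2.1798

2.1798


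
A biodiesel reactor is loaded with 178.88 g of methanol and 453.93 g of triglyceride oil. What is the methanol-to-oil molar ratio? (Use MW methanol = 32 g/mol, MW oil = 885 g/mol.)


Molar ratio = n_MeOH / n_oil = (MeOH/32) / (oil/885) = (MeOH * 885) / (32 * oil)
= (178.88 * 885) / (32 * 453.93)
= 10.8985

10.8985


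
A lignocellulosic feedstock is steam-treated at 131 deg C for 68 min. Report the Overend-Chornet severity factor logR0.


logR0 = log10(t * exp((T - 100) / 14.75))
= log10(68 * exp((131 - 100) / 14.75))
= 2.7453

2.7453


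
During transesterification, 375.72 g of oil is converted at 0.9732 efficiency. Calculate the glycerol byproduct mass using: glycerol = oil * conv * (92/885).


glycerol = oil * conv * (92/885)
= 375.72 * 0.9732 * 92 / 885
= 38.0111 g

38.0111 g


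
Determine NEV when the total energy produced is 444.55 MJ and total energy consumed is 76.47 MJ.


NEV = E_out - E_in
= 444.55 - 76.47
= 368.0800 MJ

368.0800 MJ


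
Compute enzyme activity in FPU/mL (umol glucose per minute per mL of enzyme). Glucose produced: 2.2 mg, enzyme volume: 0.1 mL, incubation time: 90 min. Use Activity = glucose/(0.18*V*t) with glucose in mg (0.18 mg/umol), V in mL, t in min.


Activity = glucose_mg / (0.18 mg/umol * V_mL * t_min)
= 2.2 / (0.18 * 0.1 * 90)
= 1.3580 FPU/mL

1.3580 FPU/mL


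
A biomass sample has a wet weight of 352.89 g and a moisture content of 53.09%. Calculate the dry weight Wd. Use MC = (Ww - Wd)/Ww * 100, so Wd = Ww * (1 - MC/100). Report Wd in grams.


Wd = Ww * (1 - MC/100)
= 352.89 * (1 - 53.09/100)
= 165.5407 g

165.5407 g


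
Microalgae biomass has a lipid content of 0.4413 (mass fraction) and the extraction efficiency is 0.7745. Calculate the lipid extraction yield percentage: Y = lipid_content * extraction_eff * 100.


Y = lipid_content * extraction_eff * 100
= 0.4413 * 0.7745 * 100
= 34.1787%

34.1787%


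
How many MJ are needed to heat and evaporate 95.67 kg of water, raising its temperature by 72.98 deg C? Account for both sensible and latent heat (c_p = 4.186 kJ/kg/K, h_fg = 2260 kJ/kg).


E = m_water * (4.186 * dT + 2260) / 1000
= 95.67 * (4.186 * 72.98 + 2260) / 1000
= 245.4408 MJ

245.4408 MJ


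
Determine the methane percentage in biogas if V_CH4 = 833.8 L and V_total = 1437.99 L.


CH4% = V_CH4 / V_total * 100
= 833.8 / 1437.99 * 100
= 57.9837%

57.9837%


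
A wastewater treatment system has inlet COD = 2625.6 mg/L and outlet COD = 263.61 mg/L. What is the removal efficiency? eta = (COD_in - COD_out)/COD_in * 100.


eta = (COD_in - COD_out) / COD_in * 100
= (2625.6 - 263.61) / 2625.6 * 100
= 89.9600%

89.9600%


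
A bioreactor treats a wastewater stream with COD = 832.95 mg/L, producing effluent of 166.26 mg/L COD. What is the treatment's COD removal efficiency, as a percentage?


eta = (COD_in - COD_out) / COD_in * 100
= (832.95 - 166.26) / 832.95 * 100
= 80.0396%

80.0396%


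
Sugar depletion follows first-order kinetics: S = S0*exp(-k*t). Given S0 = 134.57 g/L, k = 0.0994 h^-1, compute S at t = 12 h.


S = S0 * exp(-k * t)
S = 134.57 * exp(-0.0994 * 12)
S = 40.8246 g/L

40.8246 g/L


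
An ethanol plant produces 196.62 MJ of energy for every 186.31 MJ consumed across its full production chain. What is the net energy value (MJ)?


NEV = E_out - E_in
= 196.62 - 186.31
= 10.3100 MJ

10.3100 MJ


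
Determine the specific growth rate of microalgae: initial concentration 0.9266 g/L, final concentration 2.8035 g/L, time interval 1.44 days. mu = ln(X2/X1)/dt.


mu = ln(X2/X1) / dt
= ln(2.8035/0.9266) / 1.44
= 0.7688 per day

0.7688 per day


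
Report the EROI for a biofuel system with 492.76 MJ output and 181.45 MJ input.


EROI = E_out / E_in
= 492.76 / 181.45
= 2.7157

2.7157


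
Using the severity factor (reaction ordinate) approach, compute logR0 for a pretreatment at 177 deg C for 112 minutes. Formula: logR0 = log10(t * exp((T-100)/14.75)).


logR0 = log10(t * exp((T - 100) / 14.75))
= log10(112 * exp((177 - 100) / 14.75))
= 4.3164

4.3164


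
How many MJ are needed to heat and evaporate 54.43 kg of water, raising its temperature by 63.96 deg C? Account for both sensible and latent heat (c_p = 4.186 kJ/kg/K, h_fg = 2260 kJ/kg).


E = m_water * (4.186 * dT + 2260) / 1000
= 54.43 * (4.186 * 63.96 + 2260) / 1000
= 137.5847 MJ

137.5847 MJ


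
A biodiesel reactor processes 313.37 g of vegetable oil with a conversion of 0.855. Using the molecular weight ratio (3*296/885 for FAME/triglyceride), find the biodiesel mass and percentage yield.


m_FAME = oil * conv * (3 * 296 / 885) = oil * conv * (888/885)
= 313.37 * 0.855 * 888 / 885
= 268.8396 g
Y = m_FAME / oil * 100 = conv * (888/885) * 100
= 0.855 * 888 / 885 * 100
= 85.79%

268.8396 g FAME; Y = 85.79%


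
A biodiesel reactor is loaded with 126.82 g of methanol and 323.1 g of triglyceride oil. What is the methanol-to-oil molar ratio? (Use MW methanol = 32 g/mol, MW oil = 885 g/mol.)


Molar ratio = n_MeOH / n_oil = (MeOH/32) / (oil/885) = (MeOH * 885) / (32 * oil)
= (126.82 * 885) / (32 * 323.1)
= 10.8554

10.8554


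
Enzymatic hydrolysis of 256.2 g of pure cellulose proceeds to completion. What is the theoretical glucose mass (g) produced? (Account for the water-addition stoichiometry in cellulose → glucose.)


glucose = cellulose * 180/162
= 256.2 * 180/162
= 284.6667 g

284.6667 g


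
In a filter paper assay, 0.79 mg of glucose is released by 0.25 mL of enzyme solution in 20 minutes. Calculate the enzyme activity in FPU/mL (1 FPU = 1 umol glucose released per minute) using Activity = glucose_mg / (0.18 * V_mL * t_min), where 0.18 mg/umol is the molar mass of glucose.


Activity = glucose_mg / (0.18 mg/umol * V_mL * t_min)
= 0.79 / (0.18 * 0.25 * 20)
= 0.8778 FPU/mL

0.8778 FPU/mL


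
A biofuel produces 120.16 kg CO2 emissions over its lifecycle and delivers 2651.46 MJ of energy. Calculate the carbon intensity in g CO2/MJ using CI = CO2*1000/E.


CI = CO2 * 1000 / E
= 120.16 * 1000 / 2651.46
= 45.3184 g CO2/MJ

45.3184 g CO2/MJ


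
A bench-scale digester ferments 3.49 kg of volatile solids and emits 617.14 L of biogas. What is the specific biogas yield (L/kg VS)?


Y = V / VS
= 617.14 / 3.49
= 176.8309 L/kg VS

176.8309 L/kg VS


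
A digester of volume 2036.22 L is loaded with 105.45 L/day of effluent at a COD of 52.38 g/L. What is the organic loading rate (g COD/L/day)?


OLR = Q * S / V
= 105.45 * 52.38 / 2036.22
= 2.7126 g/L/day

2.7126 g/L/day


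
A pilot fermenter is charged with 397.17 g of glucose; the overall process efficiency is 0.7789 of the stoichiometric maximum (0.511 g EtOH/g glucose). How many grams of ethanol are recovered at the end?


Actual ethanol: m = 0.511 * 397.17 * 0.7789
m = 158.0808 g

158.0808 g


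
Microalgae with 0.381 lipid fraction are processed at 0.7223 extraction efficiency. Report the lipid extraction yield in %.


Y = lipid_content * extraction_eff * 100
= 0.381 * 0.7223 * 100
= 27.5196%

27.5196%


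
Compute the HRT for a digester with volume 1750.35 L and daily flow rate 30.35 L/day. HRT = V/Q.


HRT = V / Q
= 1750.35 / 30.35
= 57.6722 days

57.6722 days


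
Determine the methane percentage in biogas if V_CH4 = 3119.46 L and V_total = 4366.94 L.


CH4% = V_CH4 / V_total * 100
= 3119.46 / 4366.94 * 100
= 71.4335%

71.4335%


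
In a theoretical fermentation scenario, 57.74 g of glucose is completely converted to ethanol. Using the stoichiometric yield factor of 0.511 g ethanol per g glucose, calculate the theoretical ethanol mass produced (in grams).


Theoretical ethanol yield: m_EtOH = 0.511 * m_glucose
m_EtOH = 0.511 * 57.74 = 29.5051 g

29.5051 g


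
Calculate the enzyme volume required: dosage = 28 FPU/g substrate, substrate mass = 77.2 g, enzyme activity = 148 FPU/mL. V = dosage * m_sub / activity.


V = dosage * m_sub / activity
V = 28 * 77.2 / 148
V = 14.6054 mL

14.6054 mL


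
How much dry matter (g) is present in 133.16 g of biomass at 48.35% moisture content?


Wd = Ww * (1 - MC/100)
= 133.16 * (1 - 48.35/100)
= 68.7771 g

68.7771 g


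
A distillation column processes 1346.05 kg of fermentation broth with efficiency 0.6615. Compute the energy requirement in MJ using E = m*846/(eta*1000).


E = m * 846 / (eta * 1000)
= 1346.05 * 846 / (0.6615 * 1000)
= 1721.4789 MJ

1721.4789 MJ


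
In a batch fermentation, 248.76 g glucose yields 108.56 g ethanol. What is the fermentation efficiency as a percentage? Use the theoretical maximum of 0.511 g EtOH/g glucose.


Fermentation efficiency = (actual / (0.511 * glucose)) * 100
= (108.56 / (0.511 * 248.76)) * 100
= 85.4021%

85.4021%


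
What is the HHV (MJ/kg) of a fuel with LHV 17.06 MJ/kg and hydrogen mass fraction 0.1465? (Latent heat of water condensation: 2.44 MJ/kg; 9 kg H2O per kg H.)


HHV = LHV + H_frac * 9 * 2.44
= 17.06 + 0.1465 * 9 * 2.44
= 20.2771 MJ/kg

20.2771 MJ/kg


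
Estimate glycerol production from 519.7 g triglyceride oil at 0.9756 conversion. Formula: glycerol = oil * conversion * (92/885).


glycerol = oil * conv * (92/885)
= 519.7 * 0.9756 * 92 / 885
= 52.7071 g

52.7071 g


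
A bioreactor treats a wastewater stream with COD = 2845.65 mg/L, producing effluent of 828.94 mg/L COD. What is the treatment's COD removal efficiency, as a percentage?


eta = (COD_in - COD_out) / COD_in * 100
= (2845.65 - 828.94) / 2845.65 * 100
= 70.8699%

70.8699%


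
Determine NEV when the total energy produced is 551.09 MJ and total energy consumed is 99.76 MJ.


NEV = E_out - E_in
= 551.09 - 99.76
= 451.3300 MJ

451.3300 MJ


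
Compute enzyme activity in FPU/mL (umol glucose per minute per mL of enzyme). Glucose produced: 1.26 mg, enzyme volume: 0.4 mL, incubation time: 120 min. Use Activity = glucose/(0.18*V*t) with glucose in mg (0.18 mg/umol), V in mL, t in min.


Activity = glucose_mg / (0.18 mg/umol * V_mL * t_min)
= 1.26 / (0.18 * 0.4 * 120)
= 0.1458 FPU/mL

0.1458 FPU/mL


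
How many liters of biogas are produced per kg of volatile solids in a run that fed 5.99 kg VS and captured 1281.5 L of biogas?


Y = V / VS
= 1281.5 / 5.99
= 213.9399 L/kg VS

213.9399 L/kg VS
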